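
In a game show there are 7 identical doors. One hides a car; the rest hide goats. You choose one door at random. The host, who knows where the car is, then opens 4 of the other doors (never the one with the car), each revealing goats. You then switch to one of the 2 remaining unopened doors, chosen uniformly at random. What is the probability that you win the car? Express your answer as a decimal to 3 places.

Your original door holds the car with probability 1/7, so the other 6 collectively hold it with probability 6/7.
The host can always find 4 empty doors to open, so the reveals don't change that 6/7; it is now spread over the 2 remaining unopened doors.
P(win by switching) = (6/7) · (1/2) = 3/7 ≈ 0.429.

0.429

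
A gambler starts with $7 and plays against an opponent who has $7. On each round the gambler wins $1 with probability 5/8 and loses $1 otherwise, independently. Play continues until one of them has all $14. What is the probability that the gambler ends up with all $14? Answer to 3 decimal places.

Let r = q/p = (3/8)/(5/8) = 3/5. The recurrence P(i) = p·P(i+1) + q·P(i−1) with P(0)=0, P(14)=1 gives P(i) = (1 − r^i)/(1 − r^14).
P(7) = (1 − (3/5)^7) / (1 − (3/5)^14) = 78125/80312 ≈ 0.973.

0.973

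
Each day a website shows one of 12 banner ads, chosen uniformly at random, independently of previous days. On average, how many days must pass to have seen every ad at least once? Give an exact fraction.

86021/2310

After i distinct types are collected, each trial gives a new one with probability (12−i)/12, so the expected wait for the next new type is 12/(12−i).
E = 12/12 + 12/11 + 12/10 + 12/9 + 12/8 + 12/7 + 12/6 + 12/5 + 12/4 + 12/3 + 12/2 + 12/1 = 86021/2310.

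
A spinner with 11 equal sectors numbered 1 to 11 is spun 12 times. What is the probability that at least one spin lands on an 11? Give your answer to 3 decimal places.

P(no spin lands on an 11) = (10/11)^12 ≈ 0.319.
P(at least one) = 1 − 0.319 = 0.681.

0.681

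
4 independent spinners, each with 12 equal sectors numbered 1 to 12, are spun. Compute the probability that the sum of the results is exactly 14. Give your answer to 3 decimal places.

0.014

There are 12^4 = 20736 equally likely outcomes.
The number of ordered 4-tuples from {1,…,12} summing to 14 is 286.
P(sum = 14) = 286/20736 = 143/10368 ≈ 0.014.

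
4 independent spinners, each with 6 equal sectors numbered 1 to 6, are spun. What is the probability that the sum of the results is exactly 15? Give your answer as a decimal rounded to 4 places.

There are 6^4 = 1296 equally likely outcomes.
The number of ordered 4-tuples from {1,…,6} summing to 15 is 140.
P(sum = 15) = 140/1296 = 35/324 ≈ 0.1080.

0.1080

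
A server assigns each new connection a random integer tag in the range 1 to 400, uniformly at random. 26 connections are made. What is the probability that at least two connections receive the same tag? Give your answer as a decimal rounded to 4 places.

0.5641

It's easier to compute the probability that all 26 are distinct.
P(all distinct) = 400/400 · 399/400 · ··· · 375/400 ≈ 0.4359.
So the probability of at least one match is 1 − 0.4359 = 0.5641.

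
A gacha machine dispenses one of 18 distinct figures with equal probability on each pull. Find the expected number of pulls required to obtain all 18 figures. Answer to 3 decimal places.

62.912

After i distinct types are collected, each trial gives a new one with probability (18−i)/18, so the expected wait for the next new type is 18/(18−i).
E = 18/18 + 18/17 + 18/16 + 18/15 + 18/14 + 18/13 + 18/12 + 18/11 + 18/10 + 18/9 + 18/8 + 18/7 + 18/6 + 18/5 + 18/4 + 18/3 + 18/2 + 18/1 = 42822903/680680 ≈ 62.912.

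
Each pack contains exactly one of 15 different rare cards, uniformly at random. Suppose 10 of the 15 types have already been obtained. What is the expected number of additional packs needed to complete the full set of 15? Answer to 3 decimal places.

34.250

Starting from 10 distinct types, each trial gives a new one with probability (15−i)/15 when i types are held, so the wait for the next new type is 15/(15−i).
E = 15/5 + 15/4 + 15/3 + 15/2 + 15/1 = 137/4 ≈ 34.250.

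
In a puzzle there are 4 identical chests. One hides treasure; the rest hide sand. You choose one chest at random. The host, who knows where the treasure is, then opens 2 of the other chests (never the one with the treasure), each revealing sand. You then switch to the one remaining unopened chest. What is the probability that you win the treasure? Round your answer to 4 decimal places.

0.7500

Your original chest holds the treasure with probability 1/4, so the other 3 collectively hold it with probability 3/4.
The host can always find 2 empty chests to open, so the reveals don't change that 3/4; it is now spread over the 1 remaining unopened chest.
P(win by switching) = (3/4) · (1/1) = 3/4 ≈ 0.7500.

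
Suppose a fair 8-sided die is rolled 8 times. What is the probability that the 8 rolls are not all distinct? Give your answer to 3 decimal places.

P(all 8 different) = 8/8 · 7/8 · ··· · 1/8 ≈ 0.002.
P(at least two equal) = 1 − 0.002 = 0.998.

0.998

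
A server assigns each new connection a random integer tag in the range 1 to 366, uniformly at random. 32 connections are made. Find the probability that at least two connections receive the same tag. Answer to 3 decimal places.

0.752

It's easier to compute the probability that all 32 are distinct.
P(all distinct) = 366/366 · 365/366 · ··· · 335/366 ≈ 0.248.
So the probability of at least one match is 1 − 0.248 = 0.752.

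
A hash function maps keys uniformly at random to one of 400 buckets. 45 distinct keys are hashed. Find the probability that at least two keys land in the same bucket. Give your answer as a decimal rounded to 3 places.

0.924

It's easier to compute the probability that all 45 are distinct.
P(all distinct) = 400/400 · 399/400 · ··· · 356/400 ≈ 0.076.
So the probability of at least one match is 1 − 0.076 = 0.924.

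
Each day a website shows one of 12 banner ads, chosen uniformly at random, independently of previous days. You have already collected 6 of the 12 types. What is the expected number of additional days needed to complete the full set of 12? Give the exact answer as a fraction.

147/5

Starting from 6 distinct types, each trial gives a new one with probability (12−i)/12 when i types are held, so the wait for the next new type is 12/(12−i).
E = 12/6 + 12/5 + 12/4 + 12/3 + 12/2 + 12/1 = 147/5.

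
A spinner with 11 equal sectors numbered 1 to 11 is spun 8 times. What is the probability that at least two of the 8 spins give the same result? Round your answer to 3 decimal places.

0.969

P(all 8 different) = 11/11 · 10/11 · ··· · 4/11 ≈ 0.031.
P(at least two equal) = 1 − 0.031 = 0.969.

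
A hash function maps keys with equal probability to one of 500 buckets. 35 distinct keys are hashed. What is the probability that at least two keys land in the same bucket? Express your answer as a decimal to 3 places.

0.704

It's easier to compute the probability that all 35 are distinct.
P(all distinct) = 500/500 · 499/500 · ··· · 466/500 ≈ 0.296.
So the probability of at least one match is 1 − 0.296 = 0.704.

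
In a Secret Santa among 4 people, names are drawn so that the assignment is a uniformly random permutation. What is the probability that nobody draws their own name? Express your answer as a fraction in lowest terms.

This is the derangement probability: permutations of 4 with no fixed point.
D(4) = 4! · (1 − 1/1! + 1/2! − ··· + (−1)^4/4!) = 9.
P = 9/24 = 3/8.

3/8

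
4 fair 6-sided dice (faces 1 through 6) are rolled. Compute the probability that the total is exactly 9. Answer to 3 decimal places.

0.043

There are 6^4 = 1296 equally likely outcomes.
The number of ordered 4-tuples from {1,…,6} summing to 9 is 56.
P(sum = 9) = 56/1296 = 7/162 ≈ 0.043.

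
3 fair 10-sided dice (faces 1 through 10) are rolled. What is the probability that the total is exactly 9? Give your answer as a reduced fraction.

7/250

There are 10^3 = 1000 equally likely outcomes.
The number of ordered 3-tuples from {1,…,10} summing to 9 is 28.
P(sum = 9) = 28/1000 = 7/250.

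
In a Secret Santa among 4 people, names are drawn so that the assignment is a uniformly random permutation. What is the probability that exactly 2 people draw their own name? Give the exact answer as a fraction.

1/4

Choose which 2 of the 4 are fixed: C(4,2) = 6 ways.
The remaining 2 must have no fixed point: D(2) = 1.
P = 6·1/24 = 1/4.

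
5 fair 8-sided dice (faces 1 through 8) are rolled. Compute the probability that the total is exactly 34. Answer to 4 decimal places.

There are 8^5 = 32768 equally likely outcomes.
The number of ordered 5-tuples from {1,…,8} summing to 34 is 210.
P(sum = 34) = 210/32768 = 105/16384 ≈ 0.0064.

0.0064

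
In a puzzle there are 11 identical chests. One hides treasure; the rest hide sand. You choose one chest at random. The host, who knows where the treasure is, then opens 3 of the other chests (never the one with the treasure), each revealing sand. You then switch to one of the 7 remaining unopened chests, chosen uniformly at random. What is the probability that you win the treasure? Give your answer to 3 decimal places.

Your original chest holds the treasure with probability 1/11, so the other 10 collectively hold it with probability 10/11.
The host can always find 3 empty chests to open, so the reveals don't change that 10/11; it is now spread over the 7 remaining unopened chests.
P(win by switching) = (10/11) · (1/7) = 10/77 ≈ 0.130.

0.130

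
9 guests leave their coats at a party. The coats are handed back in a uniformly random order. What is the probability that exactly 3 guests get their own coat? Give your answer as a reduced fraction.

53/864

Choose which 3 of the 9 are fixed: C(9,3) = 84 ways.
The remaining 6 must have no fixed point: D(6) = 265.
P = 84·265/362880 = 53/864.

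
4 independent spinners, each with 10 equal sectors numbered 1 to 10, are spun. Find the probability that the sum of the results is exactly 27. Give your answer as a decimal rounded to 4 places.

0.0480

There are 10^4 = 10000 equally likely outcomes.
The number of ordered 4-tuples from {1,…,10} summing to 27 is 480.
P(sum = 27) = 480/10000 = 6/125 ≈ 0.0480.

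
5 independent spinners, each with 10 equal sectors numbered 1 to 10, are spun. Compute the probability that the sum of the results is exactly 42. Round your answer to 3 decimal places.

0.005

There are 10^5 = 100000 equally likely outcomes.
The number of ordered 5-tuples from {1,…,10} summing to 42 is 495.
P(sum = 42) = 495/100000 = 99/20000 ≈ 0.005.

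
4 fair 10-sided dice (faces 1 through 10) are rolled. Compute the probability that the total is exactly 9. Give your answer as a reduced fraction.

7/1250

There are 10^4 = 10000 equally likely outcomes.
The number of ordered 4-tuples from {1,…,10} summing to 9 is 56.
P(sum = 9) = 56/10000 = 7/1250.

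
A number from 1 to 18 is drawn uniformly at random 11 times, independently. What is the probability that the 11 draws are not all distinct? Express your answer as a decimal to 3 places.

0.980

P(all 11 different) = 18/18 · 17/18 · ··· · 8/18 ≈ 0.020.
P(at least two equal) = 1 − 0.020 = 0.980.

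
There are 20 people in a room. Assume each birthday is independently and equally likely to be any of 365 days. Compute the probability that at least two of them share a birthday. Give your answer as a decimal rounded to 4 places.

0.4114

It's easier to compute the probability that all 20 are distinct.
P(all distinct) = 365/365 · 364/365 · ··· · 346/365 ≈ 0.5886.
So the probability of at least one match is 1 − 0.5886 = 0.4114.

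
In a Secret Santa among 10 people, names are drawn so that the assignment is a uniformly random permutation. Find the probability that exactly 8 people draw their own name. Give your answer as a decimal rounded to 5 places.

Choose which 8 of the 10 are fixed: C(10,8) = 45 ways.
The remaining 2 must have no fixed point: D(2) = 1.
P = 45·1/3628800 = 1/80640 ≈ 0.00001.

0.00001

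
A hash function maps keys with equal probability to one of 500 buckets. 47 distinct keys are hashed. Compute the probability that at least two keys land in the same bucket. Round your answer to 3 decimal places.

It's easier to compute the probability that all 47 are distinct.
P(all distinct) = 500/500 · 499/500 · ··· · 454/500 ≈ 0.107.
So the probability of at least one match is 1 − 0.107 = 0.893.

0.893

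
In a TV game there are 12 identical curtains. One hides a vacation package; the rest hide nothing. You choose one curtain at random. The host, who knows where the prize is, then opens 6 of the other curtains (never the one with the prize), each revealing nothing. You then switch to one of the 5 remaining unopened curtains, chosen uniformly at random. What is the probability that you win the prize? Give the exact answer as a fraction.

Your original curtain holds the prize with probability 1/12, so the other 11 collectively hold it with probability 11/12.
The host can always find 6 empty curtains to open, so the reveals don't change that 11/12; it is now spread over the 5 remaining unopened curtains.
P(win by switching) = (11/12) · (1/5) = 11/60.

11/60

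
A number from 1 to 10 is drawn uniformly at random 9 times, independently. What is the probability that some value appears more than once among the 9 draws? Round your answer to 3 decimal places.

0.996

P(all 9 different) = 10/10 · 9/10 · ··· · 2/10 ≈ 0.004.
P(at least two equal) = 1 − 0.004 = 0.996.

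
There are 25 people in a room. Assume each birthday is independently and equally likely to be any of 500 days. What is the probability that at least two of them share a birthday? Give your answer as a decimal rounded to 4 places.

It's easier to compute the probability that all 25 are distinct.
P(all distinct) = 500/500 · 499/500 · ··· · 476/500 ≈ 0.5433.
So the probability of at least one match is 1 − 0.5433 = 0.4567.

0.4567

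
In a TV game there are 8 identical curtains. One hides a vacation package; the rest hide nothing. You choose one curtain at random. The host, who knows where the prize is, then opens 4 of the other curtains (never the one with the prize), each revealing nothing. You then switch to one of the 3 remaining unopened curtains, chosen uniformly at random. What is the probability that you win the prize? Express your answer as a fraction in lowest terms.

7/24

Your original curtain holds the prize with probability 1/8, so the other 7 collectively hold it with probability 7/8.
The host can always find 4 empty curtains to open, so the reveals don't change that 7/8; it is now spread over the 3 remaining unopened curtains.
P(win by switching) = (7/8) · (1/3) = 7/24.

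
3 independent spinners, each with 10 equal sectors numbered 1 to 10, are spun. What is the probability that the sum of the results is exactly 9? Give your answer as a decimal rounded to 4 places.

There are 10^3 = 1000 equally likely outcomes.
The number of ordered 3-tuples from {1,…,10} summing to 9 is 28.
P(sum = 9) = 28/1000 = 7/250 ≈ 0.0280.

0.0280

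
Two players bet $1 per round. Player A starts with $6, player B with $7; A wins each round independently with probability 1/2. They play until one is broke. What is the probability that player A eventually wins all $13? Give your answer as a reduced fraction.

With a fair step, P(i) = ½P(i−1) + ½P(i+1) with P(0)=0, P(13)=1 has the linear solution P(i) = i/13.
P(6) = 6/13.

6/13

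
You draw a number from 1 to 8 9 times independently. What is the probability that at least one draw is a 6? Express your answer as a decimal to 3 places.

P(no draw is a 6) = (7/8)^9 ≈ 0.301.
P(at least one) = 1 − 0.301 = 0.699.

0.699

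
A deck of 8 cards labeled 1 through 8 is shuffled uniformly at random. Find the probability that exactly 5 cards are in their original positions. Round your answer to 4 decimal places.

0.0028

Choose which 5 of the 8 are fixed: C(8,5) = 56 ways.
The remaining 3 must have no fixed point: D(3) = 2.
P = 56·2/40320 = 1/360 ≈ 0.0028.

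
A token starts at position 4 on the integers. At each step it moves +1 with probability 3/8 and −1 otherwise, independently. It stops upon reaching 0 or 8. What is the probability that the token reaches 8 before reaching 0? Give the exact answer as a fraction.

Let r = q/p = (5/8)/(3/8) = 5/3. The recurrence P(i) = p·P(i+1) + q·P(i−1) with P(0)=0, P(8)=1 gives P(i) = (1 − r^i)/(1 − r^8).
P(4) = (1 − (5/3)^4) / (1 − (5/3)^8) = 81/706.

81/706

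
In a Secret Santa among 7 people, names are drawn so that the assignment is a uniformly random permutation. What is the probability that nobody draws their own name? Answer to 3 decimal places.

0.368

This is the derangement probability: permutations of 7 with no fixed point.
D(7) = 7! · (1 − 1/1! + 1/2! − ··· + (−1)^7/7!) = 1854.
P = 1854/5040 = 103/280 ≈ 0.368.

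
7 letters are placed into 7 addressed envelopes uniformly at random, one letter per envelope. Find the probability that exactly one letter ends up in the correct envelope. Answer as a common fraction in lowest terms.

53/144

Choose which one is fixed: C(7,1) = 7 ways.
The remaining 6 must have no fixed point: D(6) = 265.
P = 7·265/5040 = 53/144.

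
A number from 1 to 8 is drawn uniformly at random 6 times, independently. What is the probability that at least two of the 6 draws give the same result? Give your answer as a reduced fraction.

3781/4096

P(all 6 different) = 8/8 · 7/8 · ··· · 3/8 = 315/4096.
P(at least two equal) = 1 − 315/4096 = 3781/4096.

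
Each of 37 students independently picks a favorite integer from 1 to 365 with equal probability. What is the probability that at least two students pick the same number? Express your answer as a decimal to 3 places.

0.849

It's easier to compute the probability that all 37 are distinct.
P(all distinct) = 365/365 · 364/365 · ··· · 329/365 ≈ 0.151.
So the probability of at least one match is 1 − 0.151 = 0.849.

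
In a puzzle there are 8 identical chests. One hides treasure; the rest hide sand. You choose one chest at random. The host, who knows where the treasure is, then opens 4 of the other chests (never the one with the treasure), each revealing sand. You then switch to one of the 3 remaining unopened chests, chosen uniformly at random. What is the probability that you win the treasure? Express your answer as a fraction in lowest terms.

Your original chest holds the treasure with probability 1/8, so the other 7 collectively hold it with probability 7/8.
The host can always find 4 empty chests to open, so the reveals don't change that 7/8; it is now spread over the 3 remaining unopened chests.
P(win by switching) = (7/8) · (1/3) = 7/24.

7/24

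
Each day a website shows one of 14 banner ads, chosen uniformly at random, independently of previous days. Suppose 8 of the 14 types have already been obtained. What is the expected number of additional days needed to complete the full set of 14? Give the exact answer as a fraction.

Starting from 8 distinct types, each trial gives a new one with probability (14−i)/14 when i types are held, so the wait for the next new type is 14/(14−i).
E = 14/6 + 14/5 + 14/4 + 14/3 + 14/2 + 14/1 = 343/10.

343/10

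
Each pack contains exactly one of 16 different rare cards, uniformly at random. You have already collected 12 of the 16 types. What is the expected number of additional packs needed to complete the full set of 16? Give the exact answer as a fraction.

Starting from 12 distinct types, each trial gives a new one with probability (16−i)/16 when i types are held, so the wait for the next new type is 16/(16−i).
E = 16/4 + 16/3 + 16/2 + 16/1 = 100/3.

100/3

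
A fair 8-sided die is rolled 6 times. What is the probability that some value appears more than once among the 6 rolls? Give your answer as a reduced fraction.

P(all 6 different) = 8/8 · 7/8 · ··· · 3/8 = 315/4096.
P(at least two equal) = 1 − 315/4096 = 3781/4096.

3781/4096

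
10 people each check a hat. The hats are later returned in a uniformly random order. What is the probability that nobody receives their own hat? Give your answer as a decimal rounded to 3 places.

0.368

This is the derangement probability: permutations of 10 with no fixed point.
D(10) = 10! · (1 − 1/1! + 1/2! − ··· + (−1)^10/10!) = 1334961.
P = 1334961/3628800 = 16481/44800 ≈ 0.368.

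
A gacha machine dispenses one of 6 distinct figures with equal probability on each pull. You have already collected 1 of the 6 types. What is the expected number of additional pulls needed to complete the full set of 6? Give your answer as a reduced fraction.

137/10

Starting from 1 distinct type, each trial gives a new one with probability (6−i)/6 when i types are held, so the wait for the next new type is 6/(6−i).
E = 6/5 + 6/4 + 6/3 + 6/2 + 6/1 = 137/10.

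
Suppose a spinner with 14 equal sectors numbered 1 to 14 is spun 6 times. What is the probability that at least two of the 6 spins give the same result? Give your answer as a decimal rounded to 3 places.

0.713

P(all 6 different) = 14/14 · 13/14 · ··· · 9/14 ≈ 0.287.
P(at least two equal) = 1 − 0.287 = 0.713.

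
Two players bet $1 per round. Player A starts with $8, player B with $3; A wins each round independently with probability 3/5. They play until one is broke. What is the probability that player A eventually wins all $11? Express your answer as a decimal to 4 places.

Let r = q/p = (2/5)/(3/5) = 2/3. The recurrence P(i) = p·P(i+1) + q·P(i−1) with P(0)=0, P(11)=1 gives P(i) = (1 − r^i)/(1 − r^11).
P(8) = (1 − (2/3)^8) / (1 − (2/3)^11) = 170235/175099 ≈ 0.9722.

0.9722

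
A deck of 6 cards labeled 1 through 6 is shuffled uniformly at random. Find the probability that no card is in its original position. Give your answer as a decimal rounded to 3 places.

0.368

This is the derangement probability: permutations of 6 with no fixed point.
D(6) = 6! · (1 − 1/1! + 1/2! − ··· + (−1)^6/6!) = 265.
P = 265/720 = 53/144 ≈ 0.368.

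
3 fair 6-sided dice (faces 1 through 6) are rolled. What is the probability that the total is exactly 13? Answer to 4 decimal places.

There are 6^3 = 216 equally likely outcomes.
The number of ordered 3-tuples from {1,…,6} summing to 13 is 21.
P(sum = 13) = 21/216 = 7/72 ≈ 0.0972.

0.0972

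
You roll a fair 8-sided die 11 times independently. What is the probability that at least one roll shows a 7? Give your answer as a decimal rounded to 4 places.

0.7698

P(no roll shows a 7) = (7/8)^11 ≈ 0.2302.
P(at least one) = 1 − 0.2302 = 0.7698.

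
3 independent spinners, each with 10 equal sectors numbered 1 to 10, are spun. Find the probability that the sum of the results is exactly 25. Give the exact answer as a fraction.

There are 10^3 = 1000 equally likely outcomes.
The number of ordered 3-tuples from {1,…,10} summing to 25 is 21.
P(sum = 25) = 21/1000.

21/1000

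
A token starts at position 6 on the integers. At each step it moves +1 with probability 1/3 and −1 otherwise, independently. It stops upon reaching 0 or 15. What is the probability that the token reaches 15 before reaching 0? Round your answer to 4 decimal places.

0.0019

Let r = q/p = (2/3)/(1/3) = 2. The recurrence P(i) = p·P(i+1) + q·P(i−1) with P(0)=0, P(15)=1 gives P(i) = (1 − r^i)/(1 − r^15).
P(6) = (1 − (2)^6) / (1 − (2)^15) = 9/4681 ≈ 0.0019.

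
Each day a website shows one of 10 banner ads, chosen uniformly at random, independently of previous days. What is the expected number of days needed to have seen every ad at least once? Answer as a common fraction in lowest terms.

After i distinct types are collected, each trial gives a new one with probability (10−i)/10, so the expected wait for the next new type is 10/(10−i).
E = 10/10 + 10/9 + 10/8 + 10/7 + 10/6 + 10/5 + 10/4 + 10/3 + 10/2 + 10/1 = 7381/252.

7381/252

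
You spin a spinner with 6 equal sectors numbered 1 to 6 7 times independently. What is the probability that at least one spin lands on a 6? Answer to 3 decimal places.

P(no spin lands on a 6) = (5/6)^7 ≈ 0.279.
P(at least one) = 1 − 0.279 = 0.721.

0.721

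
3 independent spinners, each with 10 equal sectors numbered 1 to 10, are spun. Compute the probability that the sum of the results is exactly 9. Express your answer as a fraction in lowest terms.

There are 10^3 = 1000 equally likely outcomes.
The number of ordered 3-tuples from {1,…,10} summing to 9 is 28.
P(sum = 9) = 28/1000 = 7/250.

7/250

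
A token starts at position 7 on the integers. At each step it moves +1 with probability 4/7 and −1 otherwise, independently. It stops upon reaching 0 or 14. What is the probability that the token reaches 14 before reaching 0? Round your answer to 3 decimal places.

0.882

Let r = q/p = (3/7)/(4/7) = 3/4. The recurrence P(i) = p·P(i+1) + q·P(i−1) with P(0)=0, P(14)=1 gives P(i) = (1 − r^i)/(1 − r^14).
P(7) = (1 − (3/4)^7) / (1 − (3/4)^14) = 16384/18571 ≈ 0.882.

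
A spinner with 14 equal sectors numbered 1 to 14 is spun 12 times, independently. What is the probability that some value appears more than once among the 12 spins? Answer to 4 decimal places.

0.9992

P(all 12 different) = 14/14 · 13/14 · ··· · 3/14 ≈ 0.0008.
P(at least two equal) = 1 − 0.0008 = 0.9992.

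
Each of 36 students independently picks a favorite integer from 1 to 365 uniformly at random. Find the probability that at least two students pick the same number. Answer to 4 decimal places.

It's easier to compute the probability that all 36 are distinct.
P(all distinct) = 365/365 · 364/365 · ··· · 330/365 ≈ 0.1678.
So the probability of at least one match is 1 − 0.1678 = 0.8322.

0.8322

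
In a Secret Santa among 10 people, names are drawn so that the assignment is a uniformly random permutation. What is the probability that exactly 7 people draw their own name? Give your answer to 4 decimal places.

0.0001

Choose which 7 of the 10 are fixed: C(10,7) = 120 ways.
The remaining 3 must have no fixed point: D(3) = 2.
P = 120·2/3628800 = 1/15120 ≈ 0.0001.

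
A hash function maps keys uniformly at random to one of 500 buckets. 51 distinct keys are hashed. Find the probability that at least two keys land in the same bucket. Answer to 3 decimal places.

0.929

It's easier to compute the probability that all 51 are distinct.
P(all distinct) = 500/500 · 499/500 · ··· · 450/500 ≈ 0.071.
So the probability of at least one match is 1 − 0.071 = 0.929.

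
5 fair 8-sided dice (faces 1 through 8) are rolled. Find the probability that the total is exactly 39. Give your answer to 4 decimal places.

There are 8^5 = 32768 equally likely outcomes.
The number of ordered 5-tuples from {1,…,8} summing to 39 is 5.
P(sum = 39) = 5/32768 ≈ 0.0002.

0.0002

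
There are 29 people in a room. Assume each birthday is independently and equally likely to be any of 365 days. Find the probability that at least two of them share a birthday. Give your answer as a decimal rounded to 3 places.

It's easier to compute the probability that all 29 are distinct.
P(all distinct) = 365/365 · 364/365 · ··· · 337/365 ≈ 0.319.
So the probability of at least one match is 1 − 0.319 = 0.681.

0.681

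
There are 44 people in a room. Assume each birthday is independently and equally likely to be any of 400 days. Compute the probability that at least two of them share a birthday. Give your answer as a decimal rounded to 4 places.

It's easier to compute the probability that all 44 are distinct.
P(all distinct) = 400/400 · 399/400 · ··· · 357/400 ≈ 0.0858.
So the probability of at least one match is 1 − 0.0858 = 0.9142.

0.9142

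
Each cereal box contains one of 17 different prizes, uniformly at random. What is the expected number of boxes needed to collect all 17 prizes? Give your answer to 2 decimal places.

After i distinct types are collected, each trial gives a new one with probability (17−i)/17, so the expected wait for the next new type is 17/(17−i).
E = 17/17 + 17/16 + 17/15 + 17/14 + 17/13 + 17/12 + 17/11 + 17/10 + 17/9 + 17/8 + 17/7 + 17/6 + 17/5 + 17/4 + 17/3 + 17/2 + 17/1 = 42142223/720720 ≈ 58.47.

58.47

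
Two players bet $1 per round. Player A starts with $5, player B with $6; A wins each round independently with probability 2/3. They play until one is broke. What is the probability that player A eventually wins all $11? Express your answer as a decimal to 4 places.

Let r = q/p = (1/3)/(2/3) = 1/2. The recurrence P(i) = p·P(i+1) + q·P(i−1) with P(0)=0, P(11)=1 gives P(i) = (1 − r^i)/(1 − r^11).
P(5) = (1 − (1/2)^5) / (1 − (1/2)^11) = 1984/2047 ≈ 0.9692.

0.9692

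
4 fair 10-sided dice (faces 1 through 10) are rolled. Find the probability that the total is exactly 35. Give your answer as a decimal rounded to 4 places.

There are 10^4 = 10000 equally likely outcomes.
The number of ordered 4-tuples from {1,…,10} summing to 35 is 56.
P(sum = 35) = 56/10000 = 7/1250 ≈ 0.0056.

0.0056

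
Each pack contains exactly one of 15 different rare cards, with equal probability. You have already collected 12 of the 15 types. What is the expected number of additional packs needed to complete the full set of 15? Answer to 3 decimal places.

27.500

Starting from 12 distinct types, each trial gives a new one with probability (15−i)/15 when i types are held, so the wait for the next new type is 15/(15−i).
E = 15/3 + 15/2 + 15/1 = 55/2 ≈ 27.500.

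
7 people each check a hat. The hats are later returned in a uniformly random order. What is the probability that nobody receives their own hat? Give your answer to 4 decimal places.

This is the derangement probability: permutations of 7 with no fixed point.
D(7) = 7! · (1 − 1/1! + 1/2! − ··· + (−1)^7/7!) = 1854.
P = 1854/5040 = 103/280 ≈ 0.3679.

0.3679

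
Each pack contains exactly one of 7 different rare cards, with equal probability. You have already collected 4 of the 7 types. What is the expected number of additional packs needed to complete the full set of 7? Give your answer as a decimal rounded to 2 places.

12.83

Starting from 4 distinct types, each trial gives a new one with probability (7−i)/7 when i types are held, so the wait for the next new type is 7/(7−i).
E = 7/3 + 7/2 + 7/1 = 77/6 ≈ 12.83.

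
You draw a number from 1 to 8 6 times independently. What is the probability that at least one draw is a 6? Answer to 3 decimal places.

0.551

P(no draw is a 6) = (7/8)^6 ≈ 0.449.
P(at least one) = 1 − 0.449 = 0.551.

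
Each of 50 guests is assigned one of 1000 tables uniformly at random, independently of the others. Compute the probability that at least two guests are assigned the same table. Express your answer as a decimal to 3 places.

0.712

It's easier to compute the probability that all 50 are distinct.
P(all distinct) = 1000/1000 · 999/1000 · ··· · 951/1000 ≈ 0.288.
So the probability of at least one match is 1 − 0.288 = 0.712.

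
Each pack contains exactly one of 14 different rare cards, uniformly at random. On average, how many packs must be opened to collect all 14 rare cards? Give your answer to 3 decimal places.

45.522

After i distinct types are collected, each trial gives a new one with probability (14−i)/14, so the expected wait for the next new type is 14/(14−i).
E = 14/14 + 14/13 + 14/12 + 14/11 + 14/10 + 14/9 + 14/8 + 14/7 + 14/6 + 14/5 + 14/4 + 14/3 + 14/2 + 14/1 = 1171733/25740 ≈ 45.522.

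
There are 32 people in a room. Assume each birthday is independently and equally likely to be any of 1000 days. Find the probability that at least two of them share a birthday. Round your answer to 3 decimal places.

It's easier to compute the probability that all 32 are distinct.
P(all distinct) = 1000/1000 · 999/1000 · ··· · 969/1000 ≈ 0.606.
So the probability of at least one match is 1 − 0.606 = 0.394.

0.394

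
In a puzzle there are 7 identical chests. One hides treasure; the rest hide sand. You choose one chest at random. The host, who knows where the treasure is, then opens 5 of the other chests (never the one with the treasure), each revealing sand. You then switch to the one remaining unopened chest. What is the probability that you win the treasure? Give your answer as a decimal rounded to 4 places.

Your original chest holds the treasure with probability 1/7, so the other 6 collectively hold it with probability 6/7.
The host can always find 5 empty chests to open, so the reveals don't change that 6/7; it is now spread over the 1 remaining unopened chest.
P(win by switching) = (6/7) · (1/1) = 6/7 ≈ 0.8571.

0.8571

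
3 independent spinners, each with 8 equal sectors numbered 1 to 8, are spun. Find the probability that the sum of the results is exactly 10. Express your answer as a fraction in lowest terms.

9/128

There are 8^3 = 512 equally likely outcomes.
The number of ordered 3-tuples from {1,…,8} summing to 10 is 36.
P(sum = 10) = 36/512 = 9/128.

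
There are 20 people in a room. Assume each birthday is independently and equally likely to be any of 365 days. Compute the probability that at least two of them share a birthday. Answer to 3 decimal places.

It's easier to compute the probability that all 20 are distinct.
P(all distinct) = 365/365 · 364/365 · ··· · 346/365 ≈ 0.589.
So the probability of at least one match is 1 − 0.589 = 0.411.

0.411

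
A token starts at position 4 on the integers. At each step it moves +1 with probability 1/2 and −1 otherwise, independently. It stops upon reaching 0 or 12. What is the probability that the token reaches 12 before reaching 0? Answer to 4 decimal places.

0.3333

With a fair step, P(i) = ½P(i−1) + ½P(i+1) with P(0)=0, P(12)=1 has the linear solution P(i) = i/12.
P(4) = 4/12 = 1/3 ≈ 0.3333.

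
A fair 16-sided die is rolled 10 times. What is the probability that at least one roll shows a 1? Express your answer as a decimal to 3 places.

0.476

P(no roll shows a 1) = (15/16)^10 ≈ 0.524.
P(at least one) = 1 − 0.524 = 0.476.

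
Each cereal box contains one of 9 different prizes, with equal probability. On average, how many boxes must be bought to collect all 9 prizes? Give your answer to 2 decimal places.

After i distinct types are collected, each trial gives a new one with probability (9−i)/9, so the expected wait for the next new type is 9/(9−i).
E = 9/9 + 9/8 + 9/7 + 9/6 + 9/5 + 9/4 + 9/3 + 9/2 + 9/1 = 7129/280 ≈ 25.46.

25.46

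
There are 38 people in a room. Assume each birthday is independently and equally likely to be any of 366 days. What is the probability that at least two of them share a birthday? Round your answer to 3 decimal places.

It's easier to compute the probability that all 38 are distinct.
P(all distinct) = 366/366 · 365/366 · ··· · 329/366 ≈ 0.137.
So the probability of at least one match is 1 − 0.137 = 0.863.

0.863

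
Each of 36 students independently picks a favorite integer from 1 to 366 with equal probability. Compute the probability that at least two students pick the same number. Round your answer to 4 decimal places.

It's easier to compute the probability that all 36 are distinct.
P(all distinct) = 366/366 · 365/366 · ··· · 331/366 ≈ 0.1687.
So the probability of at least one match is 1 − 0.1687 = 0.8313.

0.8313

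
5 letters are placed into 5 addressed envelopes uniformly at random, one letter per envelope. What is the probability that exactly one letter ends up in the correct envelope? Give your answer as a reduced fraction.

3/8

Choose which one is fixed: C(5,1) = 5 ways.
The remaining 4 must have no fixed point: D(4) = 9.
P = 5·9/120 = 3/8.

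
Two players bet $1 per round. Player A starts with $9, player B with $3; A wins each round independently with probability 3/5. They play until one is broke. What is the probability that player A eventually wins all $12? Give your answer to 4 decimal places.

0.9816

Let r = q/p = (2/5)/(3/5) = 2/3. The recurrence P(i) = p·P(i+1) + q·P(i−1) with P(0)=0, P(12)=1 gives P(i) = (1 − r^i)/(1 − r^12).
P(9) = (1 − (2/3)^9) / (1 − (2/3)^12) = 27243/27755 ≈ 0.9816.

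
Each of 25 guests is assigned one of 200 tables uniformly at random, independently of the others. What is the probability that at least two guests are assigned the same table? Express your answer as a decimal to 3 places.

0.791

It's easier to compute the probability that all 25 are distinct.
P(all distinct) = 200/200 · 199/200 · ··· · 176/200 ≈ 0.209.
So the probability of at least one match is 1 − 0.209 = 0.791.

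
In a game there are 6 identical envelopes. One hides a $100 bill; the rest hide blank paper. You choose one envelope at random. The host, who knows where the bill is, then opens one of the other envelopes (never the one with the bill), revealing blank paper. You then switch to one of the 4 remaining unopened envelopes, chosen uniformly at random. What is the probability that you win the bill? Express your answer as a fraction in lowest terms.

5/24

Your original envelope holds the bill with probability 1/6, so the other 5 collectively hold it with probability 5/6.
The host can always find an empty envelope to open, so this doesn't change that 5/6; it is now spread over the 4 remaining unopened envelopes.
P(win by switching) = (5/6) · (1/4) = 5/24.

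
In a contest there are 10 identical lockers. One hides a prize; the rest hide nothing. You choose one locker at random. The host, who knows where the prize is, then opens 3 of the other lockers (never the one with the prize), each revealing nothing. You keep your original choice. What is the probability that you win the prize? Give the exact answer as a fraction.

The host can always open 3 empty lockers regardless of your choice, so the reveals give no information about your original locker.
P(win by staying) = 1/10.

1/10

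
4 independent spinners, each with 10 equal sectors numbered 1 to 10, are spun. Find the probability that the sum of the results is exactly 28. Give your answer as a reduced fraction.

83/2000

There are 10^4 = 10000 equally likely outcomes.
The number of ordered 4-tuples from {1,…,10} summing to 28 is 415.
P(sum = 28) = 415/10000 = 83/2000.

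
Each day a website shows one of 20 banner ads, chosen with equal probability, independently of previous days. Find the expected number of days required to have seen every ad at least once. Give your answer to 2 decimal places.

After i distinct types are collected, each trial gives a new one with probability (20−i)/20, so the expected wait for the next new type is 20/(20−i).
E = 20/20 + 20/19 + 20/18 + 20/17 + 20/16 + 20/15 + 20/14 + 20/13 + 20/12 + 20/11 + 20/10 + 20/9 + 20/8 + 20/7 + 20/6 + 20/5 + 20/4 + 20/3 + 20/2 + 20/1 = 279175675/3879876 ≈ 71.95.

71.95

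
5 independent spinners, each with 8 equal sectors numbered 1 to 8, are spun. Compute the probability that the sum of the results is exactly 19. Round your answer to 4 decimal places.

0.0613

There are 8^5 = 32768 equally likely outcomes.
The number of ordered 5-tuples from {1,…,8} summing to 19 is 2010.
P(sum = 19) = 2010/32768 = 1005/16384 ≈ 0.0613.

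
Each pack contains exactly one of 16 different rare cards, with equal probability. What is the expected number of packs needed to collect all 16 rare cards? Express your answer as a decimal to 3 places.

After i distinct types are collected, each trial gives a new one with probability (16−i)/16, so the expected wait for the next new type is 16/(16−i).
E = 16/16 + 16/15 + 16/14 + 16/13 + 16/12 + 16/11 + 16/10 + 16/9 + 16/8 + 16/7 + 16/6 + 16/5 + 16/4 + 16/3 + 16/2 + 16/1 = 2436559/45045 ≈ 54.092.

54.092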